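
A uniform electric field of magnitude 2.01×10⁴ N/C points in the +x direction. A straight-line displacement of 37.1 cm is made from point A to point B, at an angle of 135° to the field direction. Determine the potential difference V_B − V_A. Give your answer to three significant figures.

5270 V

Only the component of displacement along E changes the potential: ΔV = −E·d·cosθ.
ΔV = −(2.01×10⁴ V/m)(0.371 m)cos135° = 5270 V.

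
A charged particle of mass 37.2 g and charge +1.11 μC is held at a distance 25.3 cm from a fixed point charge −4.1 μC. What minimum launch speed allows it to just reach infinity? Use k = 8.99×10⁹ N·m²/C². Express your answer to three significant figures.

To just escape, total mechanical energy must reach zero at infinity: ½mv²_min + U = 0, so ½mv²_min = −U = |kQq|/r.
|U| = |kQq|/r = (8.99×10⁹ N·m²/C²)(4.10×10⁻⁶)(1.11×10⁻⁶)/(0.253) = 0.162 J.
v_min = √(2|U|/m) = √(2·0.162/0.0372) = 2.95 m/s.

2.95 m/s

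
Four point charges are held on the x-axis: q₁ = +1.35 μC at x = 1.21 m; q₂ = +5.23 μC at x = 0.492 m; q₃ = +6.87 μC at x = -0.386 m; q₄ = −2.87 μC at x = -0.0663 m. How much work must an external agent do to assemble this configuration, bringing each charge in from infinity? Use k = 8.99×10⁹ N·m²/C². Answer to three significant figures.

-0.315 J

The assembly work is the sum of pairwise potential energies, U = Σ_{i<j} kqᵢqⱼ/rᵢⱼ.
Pair separations: r₁₂ = 0.718 m, r₁₃ = 1.60 m, r₁₄ = 1.28 m, r₂₃ = 0.878 m, r₂₄ = 0.558 m, r₃₄ = 0.320 m.
Summing all 6 pair terms gives U = -0.315 J.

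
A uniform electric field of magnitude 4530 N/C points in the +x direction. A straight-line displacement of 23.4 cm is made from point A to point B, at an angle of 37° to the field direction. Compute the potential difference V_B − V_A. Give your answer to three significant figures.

Only the component of displacement along E changes the potential: ΔV = −E·d·cosθ.
ΔV = −(4530 V/m)(0.234 m)cos37° = -847 V.

-847 V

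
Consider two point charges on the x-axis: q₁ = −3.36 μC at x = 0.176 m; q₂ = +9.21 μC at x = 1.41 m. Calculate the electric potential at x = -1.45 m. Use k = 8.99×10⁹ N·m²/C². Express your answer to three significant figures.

1.04×10⁴ V

Electric potential is a scalar, so the contributions from each charge add algebraically: V = Σ kqᵢ/rᵢ.
Distances from the field point to each charge: r₁ = 1.63 m, r₂ = 2.86 m.
V = k[(-3.36×10⁻⁶)/(1.63) + (9.21×10⁻⁶)/(2.86)] = 1.04×10⁴ V.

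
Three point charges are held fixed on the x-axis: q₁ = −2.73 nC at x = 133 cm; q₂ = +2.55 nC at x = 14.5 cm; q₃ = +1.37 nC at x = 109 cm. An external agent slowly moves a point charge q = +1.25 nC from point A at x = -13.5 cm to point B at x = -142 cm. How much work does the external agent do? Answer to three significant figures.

For quasistatic motion the external work equals the change in potential energy: W_ext = qΔV = q(V_B − V_A).
At A: distances to the source charges are 1.47 m, 0.280 m, 1.23 m; V_A = Σ kqᵢ/rᵢ = 75.2 V.
At B: distances to the source charges are 2.75 m, 1.56 m, 2.51 m; V_B = Σ kqᵢ/rᵢ = 10.6 V.
ΔV = V_B − V_A = -64.5 V.
W_ext = qΔV = (1.25×10⁻⁹ C)(-64.5 V) = -8.07×10⁻⁸ J.

-8.07×10⁻⁸ J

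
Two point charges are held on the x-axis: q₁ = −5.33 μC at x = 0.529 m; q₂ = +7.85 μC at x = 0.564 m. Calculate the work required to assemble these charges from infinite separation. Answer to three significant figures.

The assembly work is the sum of pairwise potential energies, U = Σ_{i<j} kqᵢqⱼ/rᵢⱼ.
Pair separations: r₁₂ = 0.0350 m.
U = (-10.7) = -10.7 J.

-10.7 J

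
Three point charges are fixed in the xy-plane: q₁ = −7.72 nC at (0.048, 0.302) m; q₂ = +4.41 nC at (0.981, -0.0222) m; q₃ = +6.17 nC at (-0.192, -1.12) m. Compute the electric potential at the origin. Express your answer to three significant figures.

The total potential is the scalar sum of each charge's contribution, V = Σ kqᵢ/rᵢ.
Distances from the field point to each charge: r₁ = 0.306 m, r₂ = 0.981 m, r₃ = 1.14 m.
V = k[(-7.72×10⁻⁹)/(0.306) + (4.41×10⁻⁹)/(0.981) + (6.17×10⁻⁹)/(1.14)] = -138 V.

-138 V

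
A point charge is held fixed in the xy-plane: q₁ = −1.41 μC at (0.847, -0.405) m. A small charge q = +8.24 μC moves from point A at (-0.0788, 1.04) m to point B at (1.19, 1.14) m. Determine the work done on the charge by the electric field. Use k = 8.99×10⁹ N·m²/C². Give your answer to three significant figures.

5.13×10⁻³ J

The work done by the electric force is W_field = −ΔU = −q(V_B − V_A) = q(V_A − V_B).
At A: distance to the source charge is 1.72 m; V_A = kq₁/r = -7390 V.
At B: distance to the source charge is 1.58 m; V_B = kq₁/r = -8010 V.
ΔV = V_B − V_A = -623 V.
W_field = −qΔV = −(8.24×10⁻⁶ C)(-623 V) = 5.13×10⁻³ J.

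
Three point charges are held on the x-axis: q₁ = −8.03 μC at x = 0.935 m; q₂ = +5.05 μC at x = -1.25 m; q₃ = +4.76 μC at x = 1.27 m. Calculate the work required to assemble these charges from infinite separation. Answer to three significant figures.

-1.11 J

The work to assemble the configuration equals its total potential energy, U = Σ kqᵢqⱼ/rᵢⱼ over all pairs.
Pair separations: r₁₂ = 2.19 m, r₁₃ = 0.335 m, r₂₃ = 2.52 m.
U = (-0.167) + (-1.03) + (0.0858) = -1.11 J.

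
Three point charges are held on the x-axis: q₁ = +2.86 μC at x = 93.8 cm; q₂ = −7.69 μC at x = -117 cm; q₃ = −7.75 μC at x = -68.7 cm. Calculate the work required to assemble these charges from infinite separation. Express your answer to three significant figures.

0.893 J

The assembly work is the sum of pairwise potential energies, U = Σ_{i<j} kqᵢqⱼ/rᵢⱼ.
Pair separations: r₁₂ = 2.11 m, r₁₃ = 1.62 m, r₂₃ = 0.483 m.
U = (-0.0938) + (-0.123) + (1.11) = 0.893 J.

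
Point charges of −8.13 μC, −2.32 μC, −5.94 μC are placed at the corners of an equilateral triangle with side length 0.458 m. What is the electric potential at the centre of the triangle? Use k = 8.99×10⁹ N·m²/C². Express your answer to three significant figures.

-5.57×10⁵ V

The total potential is the scalar sum of each charge's contribution, V = Σ kqᵢ/rᵢ.
The distance from each vertex to the centroid is a/√3 = 0.264 m.
V = k[(-8.13×10⁻⁶)/(0.264) + (-2.32×10⁻⁶)/(0.264) + (-5.94×10⁻⁶)/(0.264)] = -5.57×10⁵ V.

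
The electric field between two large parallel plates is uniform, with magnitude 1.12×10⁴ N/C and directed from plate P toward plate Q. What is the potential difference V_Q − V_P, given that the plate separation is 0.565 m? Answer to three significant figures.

In a uniform field, potential decreases in the direction of E: ΔV = −E·d for a displacement d parallel to E.
Going from P to Q is a displacement of 0.565 m along the field, so V_Q − V_P = −Ed = -6330 V.

-6330 V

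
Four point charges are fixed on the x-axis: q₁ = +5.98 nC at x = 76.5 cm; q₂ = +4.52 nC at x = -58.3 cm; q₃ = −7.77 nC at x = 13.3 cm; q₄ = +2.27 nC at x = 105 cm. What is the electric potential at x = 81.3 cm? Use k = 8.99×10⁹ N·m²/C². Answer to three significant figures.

Electric potential is a scalar, so the contributions from each charge add algebraically: V = Σ kqᵢ/rᵢ.
Distances from the field point to each charge: r₁ = 0.0480 m, r₂ = 1.40 m, r₃ = 0.680 m, r₄ = 0.237 m.
V = k[(5.98×10⁻⁹)/(0.0480) + (4.52×10⁻⁹)/(1.40) + (-7.77×10⁻⁹)/(0.680) + (2.27×10⁻⁹)/(0.237)] = 1130 V.

1130 V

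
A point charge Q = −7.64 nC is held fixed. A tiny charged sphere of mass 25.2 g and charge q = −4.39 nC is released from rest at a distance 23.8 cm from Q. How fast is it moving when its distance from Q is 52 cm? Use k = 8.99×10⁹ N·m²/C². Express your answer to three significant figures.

Only the electrostatic force acts, so mechanical energy is conserved: ½mv² = U₁ − U₂ = kQq(1/r₁ − 1/r₂).
U₁ − U₂ = (8.99×10⁹ N·m²/C²)(-7.64×10⁻⁹ C)(-4.39×10⁻⁹ C)(1/0.238 − 1/0.520) = 6.87×10⁻⁷ J.
v = √(2·6.87×10⁻⁷/0.0252) = 7.38×10⁻³ m/s.

7.38×10⁻³ m/s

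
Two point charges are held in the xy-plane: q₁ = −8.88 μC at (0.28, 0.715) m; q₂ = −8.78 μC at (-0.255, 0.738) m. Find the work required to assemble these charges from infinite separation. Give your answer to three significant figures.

1.31 J

The work to assemble the configuration equals its total potential energy, U = Σ kqᵢqⱼ/rᵢⱼ over all pairs.
Pair separations: r₁₂ = 0.535 m.
U = (1.31) = 1.31 J.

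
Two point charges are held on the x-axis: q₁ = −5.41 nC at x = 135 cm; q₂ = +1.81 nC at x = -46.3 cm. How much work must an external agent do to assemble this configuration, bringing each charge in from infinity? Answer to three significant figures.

The assembly work is the sum of pairwise potential energies, U = Σ_{i<j} kqᵢqⱼ/rᵢⱼ.
Pair separations: r₁₂ = 1.81 m.
U = (-4.86×10⁻⁸) = -4.86×10⁻⁸ J.

-4.86×10⁻⁸ J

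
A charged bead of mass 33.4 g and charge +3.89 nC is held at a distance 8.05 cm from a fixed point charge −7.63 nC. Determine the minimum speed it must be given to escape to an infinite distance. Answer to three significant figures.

To just escape, total mechanical energy must reach zero at infinity: ½mv²_min + U = 0, so ½mv²_min = −U = |kQq|/r.
|U| = |kQq|/r = (8.99×10⁹ N·m²/C²)(7.63×10⁻⁹)(3.89×10⁻⁹)/(0.0805) = 3.31×10⁻⁶ J.
v_min = √(2|U|/m) = √(2·3.31×10⁻⁶/0.0334) = 0.0141 m/s.

0.0141 m/s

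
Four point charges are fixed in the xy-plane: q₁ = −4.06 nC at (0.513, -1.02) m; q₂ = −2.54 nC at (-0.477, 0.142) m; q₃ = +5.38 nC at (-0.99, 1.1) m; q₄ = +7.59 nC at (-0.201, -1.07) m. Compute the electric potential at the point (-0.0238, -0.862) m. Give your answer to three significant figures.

The total potential is the scalar sum of each charge's contribution, V = Σ kqᵢ/rᵢ.
Distances from the field point to each charge: r₁ = 0.560 m, r₂ = 1.10 m, r₃ = 2.19 m, r₄ = 0.273 m.
V = k[(-4.06×10⁻⁹)/(0.560) + (-2.54×10⁻⁹)/(1.10) + (5.38×10⁻⁹)/(2.19) + (7.59×10⁻⁹)/(0.273)] = 186 V.

186 V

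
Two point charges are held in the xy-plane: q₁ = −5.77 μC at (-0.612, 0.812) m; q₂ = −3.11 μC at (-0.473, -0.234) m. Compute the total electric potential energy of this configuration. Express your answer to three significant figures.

0.153 J

The work to assemble the configuration equals its total potential energy, U = Σ kqᵢqⱼ/rᵢⱼ over all pairs.
Pair separations: r₁₂ = 1.06 m.
U = (0.153) = 0.153 J.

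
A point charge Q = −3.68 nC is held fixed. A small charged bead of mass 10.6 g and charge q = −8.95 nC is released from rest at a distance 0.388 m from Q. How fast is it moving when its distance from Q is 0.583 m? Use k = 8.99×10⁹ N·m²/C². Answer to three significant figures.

Only the electrostatic force acts, so mechanical energy is conserved: ½mv² = U₁ − U₂ = kQq(1/r₁ − 1/r₂).
U₁ − U₂ = (8.99×10⁹ N·m²/C²)(-3.68×10⁻⁹ C)(-8.95×10⁻⁹ C)(1/0.388 − 1/0.583) = 2.55×10⁻⁷ J.
v = √(2·2.55×10⁻⁷/0.0106) = 6.94×10⁻³ m/s.

6.94×10⁻³ m/s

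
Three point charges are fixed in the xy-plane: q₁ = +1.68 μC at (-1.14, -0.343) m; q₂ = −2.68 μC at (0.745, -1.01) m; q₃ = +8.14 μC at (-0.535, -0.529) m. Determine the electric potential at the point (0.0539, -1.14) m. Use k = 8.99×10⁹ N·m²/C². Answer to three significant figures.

6.25×10⁴ V

The total potential is the scalar sum of each charge's contribution, V = Σ kqᵢ/rᵢ.
Distances from the field point to each charge: r₁ = 1.44 m, r₂ = 0.703 m, r₃ = 0.849 m.
V = k[(1.68×10⁻⁶)/(1.44) + (-2.68×10⁻⁶)/(0.703) + (8.14×10⁻⁶)/(0.849)] = 6.25×10⁴ V.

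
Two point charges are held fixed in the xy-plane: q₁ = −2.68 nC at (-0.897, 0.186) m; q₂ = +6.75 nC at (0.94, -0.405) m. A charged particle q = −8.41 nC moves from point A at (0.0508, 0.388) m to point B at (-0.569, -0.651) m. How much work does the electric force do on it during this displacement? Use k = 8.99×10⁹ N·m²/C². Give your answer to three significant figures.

The work done by the electric force is W_field = −ΔU = −q(V_B − V_A) = q(V_A − V_B).
At A: distances to the source charges are 0.969 m, 1.19 m; V_A = Σ kqᵢ/rᵢ = 26.1 V.
At B: distances to the source charges are 0.899 m, 1.53 m; V_B = Σ kqᵢ/rᵢ = 12.9 V.
ΔV = V_B − V_A = -13.2 V.
W_field = −qΔV = −(-8.41×10⁻⁹ C)(-13.2 V) = -1.11×10⁻⁷ J.

-1.11×10⁻⁷ J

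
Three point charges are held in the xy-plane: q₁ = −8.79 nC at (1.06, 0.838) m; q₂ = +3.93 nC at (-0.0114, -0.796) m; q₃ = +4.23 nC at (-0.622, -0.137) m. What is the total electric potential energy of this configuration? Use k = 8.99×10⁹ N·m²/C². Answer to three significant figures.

-1.65×10⁻⁷ J

The assembly work is the sum of pairwise potential energies, U = Σ_{i<j} kqᵢqⱼ/rᵢⱼ.
Pair separations: r₁₂ = 1.95 m, r₁₃ = 1.94 m, r₂₃ = 0.898 m.
U = (-1.59×10⁻⁷) + (-1.72×10⁻⁷) + (1.66×10⁻⁷) = -1.65×10⁻⁷ J.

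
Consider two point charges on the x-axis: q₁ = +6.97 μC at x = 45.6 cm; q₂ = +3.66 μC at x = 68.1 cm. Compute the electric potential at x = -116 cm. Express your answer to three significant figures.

5.66×10⁴ V

The total potential is the scalar sum of each charge's contribution, V = Σ kqᵢ/rᵢ.
Distances from the field point to each charge: r₁ = 1.62 m, r₂ = 1.84 m.
V = k[(6.97×10⁻⁶)/(1.62) + (3.66×10⁻⁶)/(1.84)] = 5.66×10⁴ V.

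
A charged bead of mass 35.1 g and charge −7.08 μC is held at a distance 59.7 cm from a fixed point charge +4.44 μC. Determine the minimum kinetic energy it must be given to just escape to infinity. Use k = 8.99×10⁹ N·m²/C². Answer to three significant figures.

0.473 J

To just escape, total mechanical energy must reach zero at infinity: ½mv²_min + U = 0, so ½mv²_min = −U = |kQq|/r.
|U| = |kQq|/r = (8.99×10⁹ N·m²/C²)(4.44×10⁻⁶)(7.08×10⁻⁶)/(0.597) = 0.473 J.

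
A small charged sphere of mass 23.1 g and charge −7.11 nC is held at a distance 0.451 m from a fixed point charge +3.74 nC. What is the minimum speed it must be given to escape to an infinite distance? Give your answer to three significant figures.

To just escape, total mechanical energy must reach zero at infinity: ½mv²_min + U = 0, so ½mv²_min = −U = |kQq|/r.
|U| = |kQq|/r = (8.99×10⁹ N·m²/C²)(3.74×10⁻⁹)(7.11×10⁻⁹)/(0.451) = 5.30×10⁻⁷ J.
v_min = √(2|U|/m) = √(2·5.30×10⁻⁷/0.0231) = 6.77×10⁻³ m/s.

6.77×10⁻³ m/s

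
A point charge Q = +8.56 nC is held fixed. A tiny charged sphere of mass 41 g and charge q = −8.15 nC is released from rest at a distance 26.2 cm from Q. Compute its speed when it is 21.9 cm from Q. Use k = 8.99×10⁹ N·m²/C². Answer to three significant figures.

4.79×10⁻³ m/s

Only the electrostatic force acts, so mechanical energy is conserved: ½mv² = U₁ − U₂ = kQq(1/r₁ − 1/r₂).
U₁ − U₂ = (8.99×10⁹ N·m²/C²)(8.56×10⁻⁹ C)(-8.15×10⁻⁹ C)(1/0.262 − 1/0.219) = 4.70×10⁻⁷ J.
v = √(2·4.70×10⁻⁷/0.0410) = 4.79×10⁻³ m/s.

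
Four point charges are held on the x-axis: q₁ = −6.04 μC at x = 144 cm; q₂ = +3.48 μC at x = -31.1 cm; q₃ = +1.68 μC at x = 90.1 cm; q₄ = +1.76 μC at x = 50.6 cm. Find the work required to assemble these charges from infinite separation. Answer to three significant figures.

-0.201 J

The work to assemble the configuration equals its total potential energy, U = Σ kqᵢqⱼ/rᵢⱼ over all pairs.
Pair separations: r₁₂ = 1.75 m, r₁₃ = 0.539 m, r₁₄ = 0.934 m, r₂₃ = 1.21 m, r₂₄ = 0.817 m, r₃₄ = 0.395 m.
Summing all 6 pair terms gives U = -0.201 J.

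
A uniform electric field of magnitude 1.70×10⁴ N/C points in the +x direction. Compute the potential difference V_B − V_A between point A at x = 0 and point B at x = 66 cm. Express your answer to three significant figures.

In a uniform field, potential decreases in the direction of E: V_B − V_A = −E·Δx.
V_B − V_A = −(1.70×10⁴ V/m)(0.660 m) = -1.12×10⁴ V.

-1.12×10⁴ V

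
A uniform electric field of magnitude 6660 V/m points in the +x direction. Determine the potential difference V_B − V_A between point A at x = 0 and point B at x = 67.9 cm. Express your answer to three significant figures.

-4520 V

In a uniform field, potential decreases in the direction of E: V_B − V_A = −E·Δx.
V_B − V_A = −(6660 V/m)(0.679 m) = -4520 V.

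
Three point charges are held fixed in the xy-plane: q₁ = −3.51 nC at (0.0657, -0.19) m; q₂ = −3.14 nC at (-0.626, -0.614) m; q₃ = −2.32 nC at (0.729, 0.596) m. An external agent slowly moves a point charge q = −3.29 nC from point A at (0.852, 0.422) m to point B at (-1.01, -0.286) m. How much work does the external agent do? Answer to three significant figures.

-1.62×10⁻⁷ J

For quasistatic motion the external work equals the change in potential energy: W_ext = qΔV = q(V_B − V_A).
At A: distances to the source charges are 0.996 m, 1.80 m, 0.213 m; V_A = Σ kqᵢ/rᵢ = -145 V.
At B: distances to the source charges are 1.08 m, 0.505 m, 1.95 m; V_B = Σ kqᵢ/rᵢ = -95.8 V.
ΔV = V_B − V_A = 49.4 V.
W_ext = qΔV = (-3.29×10⁻⁹ C)(49.4 V) = -1.62×10⁻⁷ J.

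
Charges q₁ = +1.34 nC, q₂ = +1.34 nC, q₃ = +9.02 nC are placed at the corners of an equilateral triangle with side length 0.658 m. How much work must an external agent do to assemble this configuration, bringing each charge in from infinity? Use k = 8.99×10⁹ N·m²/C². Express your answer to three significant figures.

The work to assemble the configuration equals its total potential energy, U = Σ kqᵢqⱼ/rᵢⱼ over all pairs.
All three pair separations equal the side length, 0.658 m.
U = (2.45×10⁻⁸) + (1.65×10⁻⁷) + (1.65×10⁻⁷) = 3.55×10⁻⁷ J.

3.55×10⁻⁷ J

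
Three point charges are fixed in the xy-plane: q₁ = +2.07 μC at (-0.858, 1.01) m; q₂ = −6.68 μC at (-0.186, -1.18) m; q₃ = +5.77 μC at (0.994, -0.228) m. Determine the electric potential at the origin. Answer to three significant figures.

1.46×10⁴ V

Electric potential is a scalar, so the contributions from each charge add algebraically: V = Σ kqᵢ/rᵢ.
Distances from the field point to each charge: r₁ = 1.33 m, r₂ = 1.19 m, r₃ = 1.02 m.
V = k[(2.07×10⁻⁶)/(1.33) + (-6.68×10⁻⁶)/(1.19) + (5.77×10⁻⁶)/(1.02)] = 1.46×10⁴ V.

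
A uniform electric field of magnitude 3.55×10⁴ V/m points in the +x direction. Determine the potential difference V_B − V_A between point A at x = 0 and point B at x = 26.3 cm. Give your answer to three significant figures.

In a uniform field, potential decreases in the direction of E: V_B − V_A = −E·Δx.
V_B − V_A = −(3.55×10⁴ V/m)(0.263 m) = -9340 V.

-9340 V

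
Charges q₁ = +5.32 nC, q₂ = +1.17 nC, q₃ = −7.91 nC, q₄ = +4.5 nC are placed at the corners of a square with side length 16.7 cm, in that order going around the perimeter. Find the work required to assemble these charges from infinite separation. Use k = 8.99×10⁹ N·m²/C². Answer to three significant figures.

The assembly work is the sum of pairwise potential energies, U = Σ_{i<j} kqᵢqⱼ/rᵢⱼ.
The four side pairs have separation 0.167 m and the two diagonal pairs 0.236 m.
Summing all 6 pair terms gives U = -2.19×10⁻⁶ J.

-2.19×10⁻⁶ J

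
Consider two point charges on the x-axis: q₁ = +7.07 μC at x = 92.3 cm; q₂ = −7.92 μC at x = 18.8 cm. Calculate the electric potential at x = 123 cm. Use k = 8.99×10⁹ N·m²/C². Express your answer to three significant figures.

Electric potential is a scalar, so the contributions from each charge add algebraically: V = Σ kqᵢ/rᵢ.
Distances from the field point to each charge: r₁ = 0.307 m, r₂ = 1.04 m.
V = k[(7.07×10⁻⁶)/(0.307) + (-7.92×10⁻⁶)/(1.04)] = 1.39×10⁵ V.

1.39×10⁵ V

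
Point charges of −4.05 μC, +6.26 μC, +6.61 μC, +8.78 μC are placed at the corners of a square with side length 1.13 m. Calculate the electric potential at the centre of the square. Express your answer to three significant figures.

1.98×10⁵ V

The total potential is the scalar sum of each charge's contribution, V = Σ kqᵢ/rᵢ.
The distance from each corner to the centre is a√2/2 = 0.799 m.
V = k[(-4.05×10⁻⁶)/(0.799) + (6.26×10⁻⁶)/(0.799) + (6.61×10⁻⁶)/(0.799) + (8.78×10⁻⁶)/(0.799)] = 1.98×10⁵ V.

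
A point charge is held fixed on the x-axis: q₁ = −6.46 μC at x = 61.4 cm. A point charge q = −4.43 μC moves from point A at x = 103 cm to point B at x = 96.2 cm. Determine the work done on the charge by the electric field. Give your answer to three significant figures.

The work done by the electric force is W_field = −ΔU = −q(V_B − V_A) = q(V_A − V_B).
At A: distance to the source charge is 0.416 m; V_A = kq₁/r = -1.40×10⁵ V.
At B: distance to the source charge is 0.348 m; V_B = kq₁/r = -1.67×10⁵ V.
ΔV = V_B − V_A = -2.73×10⁴ V.
W_field = −qΔV = −(-4.43×10⁻⁶ C)(-2.73×10⁴ V) = -0.121 J.

-0.121 J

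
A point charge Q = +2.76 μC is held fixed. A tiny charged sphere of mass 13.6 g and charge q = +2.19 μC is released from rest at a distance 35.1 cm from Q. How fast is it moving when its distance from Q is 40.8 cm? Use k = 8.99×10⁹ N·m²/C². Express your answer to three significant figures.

1.78 m/s

Only the electrostatic force acts, so mechanical energy is conserved: ½mv² = U₁ − U₂ = kQq(1/r₁ − 1/r₂).
U₁ − U₂ = (8.99×10⁹ N·m²/C²)(2.76×10⁻⁶ C)(2.19×10⁻⁶ C)(1/0.351 − 1/0.408) = 0.0216 J.
v = √(2·0.0216/0.0136) = 1.78 m/s.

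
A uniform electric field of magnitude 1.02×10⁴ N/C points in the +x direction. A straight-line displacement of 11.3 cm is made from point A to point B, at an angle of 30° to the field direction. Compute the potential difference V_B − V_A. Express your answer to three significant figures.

-998 V

Only the component of displacement along E changes the potential: ΔV = −E·d·cosθ.
ΔV = −(1.02×10⁴ V/m)(0.113 m)cos30° = -998 V.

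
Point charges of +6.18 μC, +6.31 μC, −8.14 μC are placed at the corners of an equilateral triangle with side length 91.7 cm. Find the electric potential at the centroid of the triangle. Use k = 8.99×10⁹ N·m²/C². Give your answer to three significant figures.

7.39×10⁴ V

The total potential is the scalar sum of each charge's contribution, V = Σ kqᵢ/rᵢ.
The distance from each vertex to the centroid is a/√3 = 0.529 m.
V = k[(6.18×10⁻⁶)/(0.529) + (6.31×10⁻⁶)/(0.529) + (-8.14×10⁻⁶)/(0.529)] = 7.39×10⁴ V.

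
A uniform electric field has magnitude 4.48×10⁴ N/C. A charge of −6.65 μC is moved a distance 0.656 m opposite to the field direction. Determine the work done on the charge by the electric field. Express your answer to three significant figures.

0.195 J

The potential change for a displacement 0.656 m opposite to the field direction is ΔV = +Ed = 2.94×10⁴ V.
W_field = −qΔV = 0.195 J.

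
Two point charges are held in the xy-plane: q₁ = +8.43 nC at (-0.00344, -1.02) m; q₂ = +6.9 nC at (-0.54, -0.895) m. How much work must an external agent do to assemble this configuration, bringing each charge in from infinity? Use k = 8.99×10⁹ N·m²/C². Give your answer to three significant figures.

9.49×10⁻⁷ J

The assembly work is the sum of pairwise potential energies, U = Σ_{i<j} kqᵢqⱼ/rᵢⱼ.
Pair separations: r₁₂ = 0.551 m.
U = (9.49×10⁻⁷) = 9.49×10⁻⁷ J.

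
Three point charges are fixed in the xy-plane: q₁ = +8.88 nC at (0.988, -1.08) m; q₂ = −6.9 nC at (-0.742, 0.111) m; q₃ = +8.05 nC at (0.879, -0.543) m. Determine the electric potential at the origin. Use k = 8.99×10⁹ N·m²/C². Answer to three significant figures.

The total potential is the scalar sum of each charge's contribution, V = Σ kqᵢ/rᵢ.
Distances from the field point to each charge: r₁ = 1.46 m, r₂ = 0.750 m, r₃ = 1.03 m.
V = k[(8.88×10⁻⁹)/(1.46) + (-6.90×10⁻⁹)/(0.750) + (8.05×10⁻⁹)/(1.03)] = 41.9 V.

41.9 V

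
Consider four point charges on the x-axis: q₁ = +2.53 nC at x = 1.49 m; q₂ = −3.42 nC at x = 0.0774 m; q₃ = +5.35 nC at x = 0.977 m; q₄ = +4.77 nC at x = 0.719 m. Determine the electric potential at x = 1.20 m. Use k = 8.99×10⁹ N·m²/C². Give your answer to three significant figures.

356 V

The total potential is the scalar sum of each charge's contribution, V = Σ kqᵢ/rᵢ.
Distances from the field point to each charge: r₁ = 0.290 m, r₂ = 1.12 m, r₃ = 0.223 m, r₄ = 0.481 m.
V = k[(2.53×10⁻⁹)/(0.290) + (-3.42×10⁻⁹)/(1.12) + (5.35×10⁻⁹)/(0.223) + (4.77×10⁻⁹)/(0.481)] = 356 V.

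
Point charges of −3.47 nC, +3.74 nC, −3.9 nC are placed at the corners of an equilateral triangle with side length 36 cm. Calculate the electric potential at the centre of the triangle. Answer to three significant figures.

-157 V

The total potential is the scalar sum of each charge's contribution, V = Σ kqᵢ/rᵢ.
The distance from each vertex to the centroid is a/√3 = 0.208 m.
V = k[(-3.47×10⁻⁹)/(0.208) + (3.74×10⁻⁹)/(0.208) + (-3.90×10⁻⁹)/(0.208)] = -157 V.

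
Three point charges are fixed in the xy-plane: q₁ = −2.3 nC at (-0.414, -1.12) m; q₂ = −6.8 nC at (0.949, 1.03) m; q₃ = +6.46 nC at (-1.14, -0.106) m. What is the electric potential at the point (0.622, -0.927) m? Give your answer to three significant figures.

-20.6 V

The total potential is the scalar sum of each charge's contribution, V = Σ kqᵢ/rᵢ.
Distances from the field point to each charge: r₁ = 1.05 m, r₂ = 1.98 m, r₃ = 1.94 m.
V = k[(-2.30×10⁻⁹)/(1.05) + (-6.80×10⁻⁹)/(1.98) + (6.46×10⁻⁹)/(1.94)] = -20.6 V.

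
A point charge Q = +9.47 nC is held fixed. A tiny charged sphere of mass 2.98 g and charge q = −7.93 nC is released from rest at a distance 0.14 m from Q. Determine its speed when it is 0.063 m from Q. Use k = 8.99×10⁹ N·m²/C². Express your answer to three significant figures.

0.0629 m/s

Only the electrostatic force acts, so mechanical energy is conserved: ½mv² = U₁ − U₂ = kQq(1/r₁ − 1/r₂).
U₁ − U₂ = (8.99×10⁹ N·m²/C²)(9.47×10⁻⁹ C)(-7.93×10⁻⁹ C)(1/0.140 − 1/0.0630) = 5.89×10⁻⁶ J.
v = √(2·5.89×10⁻⁶/2.98×10⁻³) = 0.0629 m/s.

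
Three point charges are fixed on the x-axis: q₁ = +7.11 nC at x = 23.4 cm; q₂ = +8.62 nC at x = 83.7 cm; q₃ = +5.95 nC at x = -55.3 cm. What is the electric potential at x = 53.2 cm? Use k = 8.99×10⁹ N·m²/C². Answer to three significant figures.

Electric potential is a scalar, so the contributions from each charge add algebraically: V = Σ kqᵢ/rᵢ.
Distances from the field point to each charge: r₁ = 0.298 m, r₂ = 0.305 m, r₃ = 1.08 m.
V = k[(7.11×10⁻⁹)/(0.298) + (8.62×10⁻⁹)/(0.305) + (5.95×10⁻⁹)/(1.08)] = 518 V.

518 V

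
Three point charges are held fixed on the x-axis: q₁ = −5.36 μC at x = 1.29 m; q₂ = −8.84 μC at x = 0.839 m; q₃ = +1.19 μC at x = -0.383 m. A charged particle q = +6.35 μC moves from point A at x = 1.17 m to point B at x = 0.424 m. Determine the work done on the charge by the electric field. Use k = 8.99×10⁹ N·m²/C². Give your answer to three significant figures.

-2.55 J

The work done by the electric force is W_field = −ΔU = −q(V_B − V_A) = q(V_A − V_B).
At A: distances to the source charges are 0.120 m, 0.331 m, 1.55 m; V_A = Σ kqᵢ/rᵢ = -6.35×10⁵ V.
At B: distances to the source charges are 0.866 m, 0.415 m, 0.807 m; V_B = Σ kqᵢ/rᵢ = -2.34×10⁵ V.
ΔV = V_B − V_A = 4.01×10⁵ V.
W_field = −qΔV = −(6.35×10⁻⁶ C)(4.01×10⁵ V) = -2.55 J.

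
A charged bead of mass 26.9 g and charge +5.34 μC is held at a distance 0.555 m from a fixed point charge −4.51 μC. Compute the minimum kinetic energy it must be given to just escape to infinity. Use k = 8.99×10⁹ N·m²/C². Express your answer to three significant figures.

To just escape, total mechanical energy must reach zero at infinity: ½mv²_min + U = 0, so ½mv²_min = −U = |kQq|/r.
|U| = |kQq|/r = (8.99×10⁹ N·m²/C²)(4.51×10⁻⁶)(5.34×10⁻⁶)/(0.555) = 0.390 J.

0.390 J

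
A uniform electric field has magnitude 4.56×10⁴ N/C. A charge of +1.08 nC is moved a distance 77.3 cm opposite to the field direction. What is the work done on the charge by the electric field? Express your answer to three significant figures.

-3.81×10⁻⁵ J

The potential change for a displacement 77.3 cm opposite to the field direction is ΔV = +Ed = 3.52×10⁴ V.
W_field = −qΔV = -3.81×10⁻⁵ J.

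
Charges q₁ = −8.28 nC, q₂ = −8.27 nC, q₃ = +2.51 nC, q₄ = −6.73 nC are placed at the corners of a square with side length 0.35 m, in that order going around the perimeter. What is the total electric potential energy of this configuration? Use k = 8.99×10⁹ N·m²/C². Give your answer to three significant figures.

2.86×10⁻⁶ J

The work to assemble the configuration equals its total potential energy, U = Σ kqᵢqⱼ/rᵢⱼ over all pairs.
The four side pairs have separation 0.350 m and the two diagonal pairs 0.495 m.
Summing all 6 pair terms gives U = 2.86×10⁻⁶ J.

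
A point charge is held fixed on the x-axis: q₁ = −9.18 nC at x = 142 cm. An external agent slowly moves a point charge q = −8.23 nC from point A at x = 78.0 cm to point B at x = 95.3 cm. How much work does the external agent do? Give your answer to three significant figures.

For quasistatic motion the external work equals the change in potential energy: W_ext = qΔV = q(V_B − V_A).
At A: distance to the source charge is 0.640 m; V_A = kq₁/r = -129 V.
At B: distance to the source charge is 0.467 m; V_B = kq₁/r = -177 V.
ΔV = V_B − V_A = -47.8 V.
W_ext = qΔV = (-8.23×10⁻⁹ C)(-47.8 V) = 3.93×10⁻⁷ J.

3.93×10⁻⁷ J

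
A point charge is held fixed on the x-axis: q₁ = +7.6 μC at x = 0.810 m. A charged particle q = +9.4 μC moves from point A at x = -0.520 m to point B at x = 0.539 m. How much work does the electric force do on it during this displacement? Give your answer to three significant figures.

The work done by the electric force is W_field = −ΔU = −q(V_B − V_A) = q(V_A − V_B).
At A: distance to the source charge is 1.33 m; V_A = kq₁/r = 5.14×10⁴ V.
At B: distance to the source charge is 0.271 m; V_B = kq₁/r = 2.52×10⁵ V.
ΔV = V_B − V_A = 2.01×10⁵ V.
W_field = −qΔV = −(9.40×10⁻⁶ C)(2.01×10⁵ V) = -1.89 J.

-1.89 J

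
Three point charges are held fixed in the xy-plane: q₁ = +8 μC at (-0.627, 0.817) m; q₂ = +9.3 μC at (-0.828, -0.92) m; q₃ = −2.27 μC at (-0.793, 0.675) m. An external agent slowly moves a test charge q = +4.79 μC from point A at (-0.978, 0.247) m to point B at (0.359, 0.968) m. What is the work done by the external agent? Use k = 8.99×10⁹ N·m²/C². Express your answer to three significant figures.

-0.203 J

For quasistatic motion the external work equals the change in potential energy: W_ext = qΔV = q(V_B − V_A).
At A: distances to the source charges are 0.669 m, 1.18 m, 0.466 m; V_A = Σ kqᵢ/rᵢ = 1.35×10⁵ V.
At B: distances to the source charges are 0.997 m, 2.23 m, 1.19 m; V_B = Σ kqᵢ/rᵢ = 9.24×10⁴ V.
ΔV = V_B − V_A = -4.23×10⁴ V.
W_ext = qΔV = (4.79×10⁻⁶ C)(-4.23×10⁴ V) = -0.203 J.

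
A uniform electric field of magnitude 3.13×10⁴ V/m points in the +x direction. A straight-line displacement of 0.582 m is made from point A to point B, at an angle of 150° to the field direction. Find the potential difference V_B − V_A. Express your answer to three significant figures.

Only the component of displacement along E changes the potential: ΔV = −E·d·cosθ.
ΔV = −(3.13×10⁴ V/m)(0.582 m)cos150° = 1.58×10⁴ V.

1.58×10⁴ V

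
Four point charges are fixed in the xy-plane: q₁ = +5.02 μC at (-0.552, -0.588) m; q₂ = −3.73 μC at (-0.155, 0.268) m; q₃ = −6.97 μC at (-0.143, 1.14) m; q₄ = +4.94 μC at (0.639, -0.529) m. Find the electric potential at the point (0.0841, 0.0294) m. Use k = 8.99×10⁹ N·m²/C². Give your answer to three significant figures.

Electric potential is a scalar, so the contributions from each charge add algebraically: V = Σ kqᵢ/rᵢ.
Distances from the field point to each charge: r₁ = 0.886 m, r₂ = 0.338 m, r₃ = 1.13 m, r₄ = 0.787 m.
V = k[(5.02×10⁻⁶)/(0.886) + (-3.73×10⁻⁶)/(0.338) + (-6.97×10⁻⁶)/(1.13) + (4.94×10⁻⁶)/(0.787)] = -4.72×10⁴ V.

-4.72×10⁴ V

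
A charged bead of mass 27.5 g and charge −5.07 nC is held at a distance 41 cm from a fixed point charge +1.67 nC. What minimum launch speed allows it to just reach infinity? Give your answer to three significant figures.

3.67×10⁻³ m/s

To just escape, total mechanical energy must reach zero at infinity: ½mv²_min + U = 0, so ½mv²_min = −U = |kQq|/r.
|U| = |kQq|/r = (8.99×10⁹ N·m²/C²)(1.67×10⁻⁹)(5.07×10⁻⁹)/(0.410) = 1.86×10⁻⁷ J.
v_min = √(2|U|/m) = √(2·1.86×10⁻⁷/0.0275) = 3.67×10⁻³ m/s.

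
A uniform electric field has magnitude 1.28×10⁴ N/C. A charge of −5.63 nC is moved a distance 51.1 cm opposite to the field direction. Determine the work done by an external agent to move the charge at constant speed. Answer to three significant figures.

The potential change for a displacement 51.1 cm opposite to the field direction is ΔV = +Ed = 6540 V.
W_ext = qΔV = -3.68×10⁻⁵ J.

-3.68×10⁻⁵ J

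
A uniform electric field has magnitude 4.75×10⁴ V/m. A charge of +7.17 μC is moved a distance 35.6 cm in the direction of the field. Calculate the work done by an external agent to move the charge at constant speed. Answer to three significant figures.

The potential change for a displacement 35.6 cm in the direction of the field is ΔV = −Ed = -1.69×10⁴ V.
W_ext = qΔV = -0.121 J.

-0.121 J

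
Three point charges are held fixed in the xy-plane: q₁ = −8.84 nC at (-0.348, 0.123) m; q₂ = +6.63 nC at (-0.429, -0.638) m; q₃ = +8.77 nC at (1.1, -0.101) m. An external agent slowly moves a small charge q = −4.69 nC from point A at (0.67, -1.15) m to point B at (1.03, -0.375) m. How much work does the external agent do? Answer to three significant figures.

-9.14×10⁻⁷ J

For quasistatic motion the external work equals the change in potential energy: W_ext = qΔV = q(V_B − V_A).
At A: distances to the source charges are 1.63 m, 1.21 m, 1.13 m; V_A = Σ kqᵢ/rᵢ = 69.9 V.
At B: distances to the source charges are 1.47 m, 1.48 m, 0.283 m; V_B = Σ kqᵢ/rᵢ = 265 V.
ΔV = V_B − V_A = 195 V.
W_ext = qΔV = (-4.69×10⁻⁹ C)(195 V) = -9.14×10⁻⁷ J.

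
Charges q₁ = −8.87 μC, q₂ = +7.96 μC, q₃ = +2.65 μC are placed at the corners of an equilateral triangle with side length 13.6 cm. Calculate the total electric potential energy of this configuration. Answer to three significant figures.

The work to assemble the configuration equals its total potential energy, U = Σ kqᵢqⱼ/rᵢⱼ over all pairs.
All three pair separations equal the side length, 0.136 m.
U = (-4.67) + (-1.55) + (1.39) = -4.83 J.

-4.83 J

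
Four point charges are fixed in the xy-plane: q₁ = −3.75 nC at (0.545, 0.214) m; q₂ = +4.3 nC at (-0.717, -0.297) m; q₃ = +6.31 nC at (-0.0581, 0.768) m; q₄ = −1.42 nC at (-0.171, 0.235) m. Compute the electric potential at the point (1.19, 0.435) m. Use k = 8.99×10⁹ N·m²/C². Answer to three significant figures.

4.11 V

Electric potential is a scalar, so the contributions from each charge add algebraically: V = Σ kqᵢ/rᵢ.
Distances from the field point to each charge: r₁ = 0.682 m, r₂ = 2.04 m, r₃ = 1.29 m, r₄ = 1.38 m.
V = k[(-3.75×10⁻⁹)/(0.682) + (4.30×10⁻⁹)/(2.04) + (6.31×10⁻⁹)/(1.29) + (-1.42×10⁻⁹)/(1.38)] = 4.11 V.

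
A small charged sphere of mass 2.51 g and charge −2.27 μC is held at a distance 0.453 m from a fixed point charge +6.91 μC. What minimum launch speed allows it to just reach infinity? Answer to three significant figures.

To just escape, total mechanical energy must reach zero at infinity: ½mv²_min + U = 0, so ½mv²_min = −U = |kQq|/r.
|U| = |kQq|/r = (8.99×10⁹ N·m²/C²)(6.91×10⁻⁶)(2.27×10⁻⁶)/(0.453) = 0.311 J.
v_min = √(2|U|/m) = √(2·0.311/2.51×10⁻³) = 15.7 m/s.

15.7 m/s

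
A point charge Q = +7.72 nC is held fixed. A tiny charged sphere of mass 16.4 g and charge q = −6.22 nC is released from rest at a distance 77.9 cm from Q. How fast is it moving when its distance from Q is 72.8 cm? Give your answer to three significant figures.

2.18×10⁻³ m/s

Only the electrostatic force acts, so mechanical energy is conserved: ½mv² = U₁ − U₂ = kQq(1/r₁ − 1/r₂).
U₁ − U₂ = (8.99×10⁹ N·m²/C²)(7.72×10⁻⁹ C)(-6.22×10⁻⁹ C)(1/0.779 − 1/0.728) = 3.88×10⁻⁸ J.
v = √(2·3.88×10⁻⁸/0.0164) = 2.18×10⁻³ m/s.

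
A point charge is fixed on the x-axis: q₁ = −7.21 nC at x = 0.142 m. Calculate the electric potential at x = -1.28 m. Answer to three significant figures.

Electric potential is a scalar, so the contributions from each charge add algebraically: V = Σ kqᵢ/rᵢ.
V = k[(-7.21×10⁻⁹)/(1.42)] = -45.6 V.

-45.6 V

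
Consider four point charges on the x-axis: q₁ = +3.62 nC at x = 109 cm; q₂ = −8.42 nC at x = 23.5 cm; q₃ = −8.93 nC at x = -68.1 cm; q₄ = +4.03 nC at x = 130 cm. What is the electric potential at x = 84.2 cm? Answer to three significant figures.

32.9 V

The total potential is the scalar sum of each charge's contribution, V = Σ kqᵢ/rᵢ.
Distances from the field point to each charge: r₁ = 0.248 m, r₂ = 0.607 m, r₃ = 1.52 m, r₄ = 0.458 m.
V = k[(3.62×10⁻⁹)/(0.248) + (-8.42×10⁻⁹)/(0.607) + (-8.93×10⁻⁹)/(1.52) + (4.03×10⁻⁹)/(0.458)] = 32.9 V.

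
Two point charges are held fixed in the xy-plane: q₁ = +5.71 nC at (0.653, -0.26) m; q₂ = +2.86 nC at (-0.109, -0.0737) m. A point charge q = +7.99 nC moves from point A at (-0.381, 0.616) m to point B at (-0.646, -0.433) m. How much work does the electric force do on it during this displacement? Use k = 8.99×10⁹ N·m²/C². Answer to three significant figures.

-5.12×10⁻⁸ J

The work done by the electric force is W_field = −ΔU = −q(V_B − V_A) = q(V_A − V_B).
At A: distances to the source charges are 1.36 m, 0.741 m; V_A = Σ kqᵢ/rᵢ = 72.6 V.
At B: distances to the source charges are 1.31 m, 0.646 m; V_B = Σ kqᵢ/rᵢ = 79.0 V.
ΔV = V_B − V_A = 6.41 V.
W_field = −qΔV = −(7.99×10⁻⁹ C)(6.41 V) = -5.12×10⁻⁸ J.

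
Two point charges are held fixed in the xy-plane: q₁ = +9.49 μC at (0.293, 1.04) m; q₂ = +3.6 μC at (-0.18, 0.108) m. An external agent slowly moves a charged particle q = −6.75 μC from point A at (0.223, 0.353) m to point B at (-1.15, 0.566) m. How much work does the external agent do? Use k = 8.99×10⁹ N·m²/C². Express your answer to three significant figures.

0.714 J

For quasistatic motion the external work equals the change in potential energy: W_ext = qΔV = q(V_B − V_A).
At A: distances to the source charges are 0.691 m, 0.472 m; V_A = Σ kqᵢ/rᵢ = 1.92×10⁵ V.
At B: distances to the source charges are 1.52 m, 1.07 m; V_B = Σ kqᵢ/rᵢ = 8.63×10⁴ V.
ΔV = V_B − V_A = -1.06×10⁵ V.
W_ext = qΔV = (-6.75×10⁻⁶ C)(-1.06×10⁵ V) = 0.714 J.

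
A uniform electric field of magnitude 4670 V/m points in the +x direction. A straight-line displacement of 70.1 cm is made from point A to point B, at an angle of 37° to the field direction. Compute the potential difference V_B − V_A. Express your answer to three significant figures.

Only the component of displacement along E changes the potential: ΔV = −E·d·cosθ.
ΔV = −(4670 V/m)(0.701 m)cos37° = -2610 V.

-2610 V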